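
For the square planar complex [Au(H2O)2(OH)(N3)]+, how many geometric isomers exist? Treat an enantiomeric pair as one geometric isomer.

2

A square has two trans pairs of vertices; adjacent vertices are cis.
Working through the distinct placements yields 2 geometric isomers: H2O cis; H2O trans.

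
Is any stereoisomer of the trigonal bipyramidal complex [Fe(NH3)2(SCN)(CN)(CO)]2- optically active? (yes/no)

Exhaustive case analysis gives 7 geometric isomers.
Of these, 3 lack any improper symmetry element and so occur as enantiomeric pairs, giving 7 + 3 = 10 stereoisomers in total.

yes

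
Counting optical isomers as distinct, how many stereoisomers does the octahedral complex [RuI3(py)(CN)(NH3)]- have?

There are 4 geometric isomers: I mer (3 arrangements); I fac (chiral).
One of these lacks any improper symmetry element and so occurs as an enantiomeric pair, giving 4 + 1 = 5 stereoisomers in total.

5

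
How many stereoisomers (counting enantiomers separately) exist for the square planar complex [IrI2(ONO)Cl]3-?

2

A square has two trans pairs of vertices; adjacent vertices are cis.
There are 2 geometric isomers: I cis; I trans.
Each arrangement has an internal mirror plane or centre of symmetry, so none is chiral.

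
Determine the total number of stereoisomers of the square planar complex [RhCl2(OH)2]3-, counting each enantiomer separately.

In a square planar complex each vertex has one trans partner and two cis neighbours.
The distinct arrangements are (2 in all): Cl cis; Cl trans.
Each arrangement has an internal mirror plane or centre of symmetry, so none is chiral.

2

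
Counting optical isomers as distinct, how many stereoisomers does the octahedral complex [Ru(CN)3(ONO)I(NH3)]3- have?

5

In an octahedral complex each vertex has one trans partner and four cis neighbours.
There are 4 geometric isomers: CN mer (3 arrangements); CN fac (chiral).
One of these lacks any improper symmetry element and so occurs as an enantiomeric pair, giving 4 + 1 = 5 stereoisomers in total.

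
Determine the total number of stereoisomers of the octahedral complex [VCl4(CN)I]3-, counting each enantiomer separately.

An octahedron has six vertices in three trans pairs; every non-trans pair is cis.
Working through the distinct placements yields 2 geometric isomers: CN and I mutually cis; CN and I mutually trans.
Each arrangement has an internal mirror plane or centre of symmetry, so none is chiral.

2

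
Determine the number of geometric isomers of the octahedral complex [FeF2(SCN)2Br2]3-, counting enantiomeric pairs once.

5

In an octahedral complex each vertex has one trans partner and four cis neighbours.
The distinct arrangements are (5 in all): F trans, SCN trans, Br trans; F cis, SCN cis, Br trans; F cis, SCN trans, Br cis; F cis, SCN cis, Br cis (chiral); F trans, SCN cis, Br cis.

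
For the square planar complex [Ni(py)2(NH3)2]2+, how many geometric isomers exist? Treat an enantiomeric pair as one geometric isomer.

2

A square has two trans pairs of vertices; adjacent vertices are cis.
Working through the distinct placements yields 2 geometric isomers: py cis; py trans.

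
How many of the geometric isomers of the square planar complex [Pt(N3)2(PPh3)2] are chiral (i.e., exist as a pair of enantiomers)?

0

There are 2 geometric isomers: N3 cis; N3 trans.
Each arrangement has an internal mirror plane or centre of symmetry, so none is chiral.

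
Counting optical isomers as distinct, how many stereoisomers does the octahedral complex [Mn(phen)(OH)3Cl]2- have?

An octahedron has six vertices in three trans pairs; every non-trans pair is cis.
Each phen is bidentate and must span two cis positions.
Working through the distinct placements yields 2 geometric isomers: OH fac; OH mer.
Each arrangement has an internal mirror plane or centre of symmetry, so none is chiral.

2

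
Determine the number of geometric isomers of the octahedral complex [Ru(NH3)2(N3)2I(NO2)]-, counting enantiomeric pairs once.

6

The six octahedral sites form three mutually perpendicular trans pairs.
Systematic placement gives 6 geometric isomers: NH3 cis, N3 cis (3 arrangements, 2 chiral); NH3 trans, N3 cis; NH3 cis, N3 trans; NH3 trans, N3 trans.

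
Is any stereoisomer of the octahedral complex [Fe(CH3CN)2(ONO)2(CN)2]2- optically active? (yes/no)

yes

An octahedron has six vertices in three trans pairs; every non-trans pair is cis.
There are 5 geometric isomers: CH3CN trans, ONO trans, CN trans; CH3CN trans, ONO cis, CN cis; CH3CN cis, ONO trans, CN cis; CH3CN cis, ONO cis, CN cis (chiral); CH3CN cis, ONO cis, CN trans.
One of these lacks any improper symmetry element and so occurs as an enantiomeric pair, giving 5 + 1 = 6 stereoisomers in total.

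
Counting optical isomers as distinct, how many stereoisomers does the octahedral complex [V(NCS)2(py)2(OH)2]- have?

6

The six octahedral sites form three mutually perpendicular trans pairs.
Systematic placement gives 5 geometric isomers: NCS trans, py trans, OH trans; NCS trans, py cis, OH cis; NCS cis, py trans, OH cis; NCS cis, py cis, OH cis (chiral); NCS cis, py cis, OH trans.
One of these lacks any improper symmetry element and so occurs as an enantiomeric pair, giving 5 + 1 = 6 stereoisomers in total.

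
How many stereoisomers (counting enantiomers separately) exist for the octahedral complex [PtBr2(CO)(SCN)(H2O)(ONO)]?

The six octahedral sites form three mutually perpendicular trans pairs.
Systematic enumeration (placing each ligand type in turn and discarding arrangements equivalent by rotation or reflection) gives 9 geometric isomers.
Of these, 6 lack any improper symmetry element and so occur as enantiomeric pairs, giving 9 + 6 = 15 stereoisomers in total.

15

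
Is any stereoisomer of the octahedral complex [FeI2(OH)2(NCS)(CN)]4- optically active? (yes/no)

yes

The six octahedral sites form three mutually perpendicular trans pairs.
There are 6 geometric isomers: I cis, OH trans; I cis, OH cis (3 arrangements, 2 chiral); I trans, OH trans; I trans, OH cis.
Of these, 2 lack any improper symmetry element and so occur as enantiomeric pairs, giving 6 + 2 = 8 stereoisomers in total.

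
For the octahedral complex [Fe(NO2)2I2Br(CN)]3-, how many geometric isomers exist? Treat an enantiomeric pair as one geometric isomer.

In an octahedral complex each vertex has one trans partner and four cis neighbours.
Systematic placement gives 6 geometric isomers: NO2 trans, I trans; NO2 cis, I cis (3 arrangements, 2 chiral); NO2 trans, I cis; NO2 cis, I trans.

6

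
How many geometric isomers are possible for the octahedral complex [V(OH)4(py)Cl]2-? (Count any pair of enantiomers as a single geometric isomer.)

An octahedron has six vertices in three trans pairs; every non-trans pair is cis.
Systematic placement gives 2 geometric isomers: py and Cl mutually cis; py and Cl mutually trans.

2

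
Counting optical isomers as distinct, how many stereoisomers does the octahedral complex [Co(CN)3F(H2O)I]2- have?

5

In an octahedral complex each vertex has one trans partner and four cis neighbours.
The distinct arrangements are (4 in all): CN mer (3 arrangements); CN fac (chiral).
One of these lacks any improper symmetry element and so occurs as an enantiomeric pair, giving 4 + 1 = 5 stereoisomers in total.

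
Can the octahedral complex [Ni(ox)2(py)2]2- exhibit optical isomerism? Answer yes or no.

yes

In an octahedral complex each vertex has one trans partner and four cis neighbours.
Each ox is bidentate and must span two cis positions.
Systematic placement gives 2 geometric isomers: py trans; py cis (chiral).
One of these lacks any improper symmetry element and so occurs as an enantiomeric pair, giving 2 + 1 = 3 stereoisomers in total.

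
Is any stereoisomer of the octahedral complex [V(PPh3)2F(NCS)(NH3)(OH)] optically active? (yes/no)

yes

In an octahedral complex each vertex has one trans partner and four cis neighbours.
Placing the ligands in turn and identifying arrangements related by rotation or reflection leaves 9 distinct geometric isomers.
Of these, 6 lack any improper symmetry element and so occur as enantiomeric pairs, giving 9 + 6 = 15 stereoisomers in total.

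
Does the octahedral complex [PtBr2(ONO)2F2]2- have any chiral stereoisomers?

yes

The distinct arrangements are (5 in all): Br trans, ONO trans, F trans; Br trans, ONO cis, F cis; Br cis, ONO trans, F cis; Br cis, ONO cis, F cis (chiral); Br cis, ONO cis, F trans.
One of these lacks any improper symmetry element and so occurs as an enantiomeric pair, giving 5 + 1 = 6 stereoisomers in total.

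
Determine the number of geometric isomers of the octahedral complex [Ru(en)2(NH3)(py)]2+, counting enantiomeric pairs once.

The six octahedral sites form three mutually perpendicular trans pairs.
Each en is bidentate and must span two cis positions.
Systematic placement gives 2 geometric isomers: NH3 and py mutually cis (chiral); NH3 and py mutually trans.

2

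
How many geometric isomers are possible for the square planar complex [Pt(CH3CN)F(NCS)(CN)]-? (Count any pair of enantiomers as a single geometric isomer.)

In a square planar complex each vertex has one trans partner and two cis neighbours.
There are 3 geometric isomers: (CH3CN/F trans, CN/NCS trans); (CH3CN/NCS trans, CN/F trans); (CH3CN/CN trans, F/NCS trans).

3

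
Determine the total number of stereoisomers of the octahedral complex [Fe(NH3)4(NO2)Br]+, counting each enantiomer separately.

2

The distinct arrangements are (2 in all): NO2 and Br mutually cis; NO2 and Br mutually trans.
Each arrangement has an internal mirror plane or centre of symmetry, so none is chiral.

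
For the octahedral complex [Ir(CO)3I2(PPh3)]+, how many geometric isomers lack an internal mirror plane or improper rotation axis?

0

The six octahedral sites form three mutually perpendicular trans pairs.
Working through the distinct placements yields 3 geometric isomers: CO mer, I cis; CO mer, I trans; CO fac, I cis.
Each arrangement has an internal mirror plane or centre of symmetry, so none is chiral.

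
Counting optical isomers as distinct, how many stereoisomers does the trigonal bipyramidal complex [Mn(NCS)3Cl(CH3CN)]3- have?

A trigonal bipyramid has two axial and three equatorial sites, which are chemically inequivalent.
Systematic placement gives 4 geometric isomers: Cl axial, CH3CN axial; Cl equatorial, CH3CN axial; Cl axial, CH3CN equatorial; Cl equatorial, CH3CN equatorial.
Each arrangement has an internal mirror plane or centre of symmetry, so none is chiral.

4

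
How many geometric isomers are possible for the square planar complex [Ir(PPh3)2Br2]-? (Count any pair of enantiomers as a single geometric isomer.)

2

Working through the distinct placements yields 2 geometric isomers: PPh3 cis; PPh3 trans.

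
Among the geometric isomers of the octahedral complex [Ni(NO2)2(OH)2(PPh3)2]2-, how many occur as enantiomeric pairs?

1

The six octahedral sites form three mutually perpendicular trans pairs.
The distinct arrangements are (5 in all): NO2 trans, OH trans, PPh3 trans; NO2 trans, OH cis, PPh3 cis; NO2 cis, OH cis, PPh3 trans; NO2 cis, OH cis, PPh3 cis (chiral); NO2 cis, OH trans, PPh3 cis.
One of these lacks any improper symmetry element and so occurs as an enantiomeric pair, giving 5 + 1 = 6 stereoisomers in total.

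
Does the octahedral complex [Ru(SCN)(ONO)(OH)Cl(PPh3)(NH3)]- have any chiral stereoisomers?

yes

An octahedron has six vertices in three trans pairs; every non-trans pair is cis.
Exhaustive case analysis gives 15 geometric isomers.
Of these, 15 lack any improper symmetry element and so occur as enantiomeric pairs, giving 15 + 15 = 30 stereoisomers in total.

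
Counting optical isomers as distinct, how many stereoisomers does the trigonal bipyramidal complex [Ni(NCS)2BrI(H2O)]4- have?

Placing the ligands in turn and identifying arrangements related by rotation or reflection leaves 7 distinct geometric isomers.
Of these, 3 lack any improper symmetry element and so occur as enantiomeric pairs, giving 7 + 3 = 10 stereoisomers in total.

10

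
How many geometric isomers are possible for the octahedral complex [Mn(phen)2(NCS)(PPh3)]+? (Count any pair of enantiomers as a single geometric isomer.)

Each phen is bidentate and must span two cis positions.
Systematic placement gives 2 geometric isomers: NCS and PPh3 mutually trans; NCS and PPh3 mutually cis (chiral).

2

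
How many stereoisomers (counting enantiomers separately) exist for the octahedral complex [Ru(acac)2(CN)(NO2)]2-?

3

Each acac is bidentate and must span two cis positions.
Working through the distinct placements yields 2 geometric isomers: CN and NO2 mutually trans; CN and NO2 mutually cis (chiral).
One of these lacks any improper symmetry element and so occurs as an enantiomeric pair, giving 2 + 1 = 3 stereoisomers in total.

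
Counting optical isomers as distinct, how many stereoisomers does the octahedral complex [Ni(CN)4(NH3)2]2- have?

There are 2 geometric isomers: NH3 trans; NH3 cis.
Each arrangement has an internal mirror plane or centre of symmetry, so none is chiral.

2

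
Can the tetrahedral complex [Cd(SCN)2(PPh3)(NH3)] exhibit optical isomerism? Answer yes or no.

no

In a tetrahedral complex all four positions are equivalent and every pair of ligands is adjacent — there is no cis/trans distinction.
Only one geometric arrangement is possible.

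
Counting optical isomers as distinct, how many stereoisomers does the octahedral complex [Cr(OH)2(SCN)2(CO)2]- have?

In an octahedral complex each vertex has one trans partner and four cis neighbours.
Working through the distinct placements yields 5 geometric isomers: OH trans, SCN trans, CO trans; OH cis, SCN cis, CO trans; OH cis, SCN trans, CO cis; OH cis, SCN cis, CO cis (chiral); OH trans, SCN cis, CO cis.
One of these lacks any improper symmetry element and so occurs as an enantiomeric pair, giving 5 + 1 = 6 stereoisomers in total.

6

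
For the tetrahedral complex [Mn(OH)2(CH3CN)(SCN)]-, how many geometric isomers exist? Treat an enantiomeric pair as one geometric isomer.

In a tetrahedral complex all four positions are equivalent and every pair of ligands is adjacent — there is no cis/trans distinction.
Only one geometric arrangement is possible.

1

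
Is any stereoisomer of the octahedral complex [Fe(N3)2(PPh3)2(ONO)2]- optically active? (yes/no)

In an octahedral complex each vertex has one trans partner and four cis neighbours.
Systematic placement gives 5 geometric isomers: N3 trans, PPh3 trans, ONO trans; N3 trans, PPh3 cis, ONO cis; N3 cis, PPh3 trans, ONO cis; N3 cis, PPh3 cis, ONO cis (chiral); N3 cis, PPh3 cis, ONO trans.
One of these lacks any improper symmetry element and so occurs as an enantiomeric pair, giving 5 + 1 = 6 stereoisomers in total.

yes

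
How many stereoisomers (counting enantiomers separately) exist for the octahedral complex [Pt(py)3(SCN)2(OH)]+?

3

In an octahedral complex each vertex has one trans partner and four cis neighbours.
The distinct arrangements are (3 in all): py mer, SCN cis; py mer, SCN trans; py fac, SCN cis.
Each arrangement has an internal mirror plane or centre of symmetry, so none is chiral.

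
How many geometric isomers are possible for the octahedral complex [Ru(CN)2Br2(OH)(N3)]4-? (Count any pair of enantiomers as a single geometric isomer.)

Working through the distinct placements yields 6 geometric isomers: CN trans, Br trans; CN cis, Br trans; CN cis, Br cis (3 arrangements, 2 chiral); CN trans, Br cis.

6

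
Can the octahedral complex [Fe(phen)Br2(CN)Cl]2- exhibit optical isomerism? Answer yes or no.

yes

In an octahedral complex each vertex has one trans partner and four cis neighbours.
Each phen is bidentate and must span two cis positions.
There are 4 geometric isomers: Br trans; Br cis (3 arrangements, 2 chiral).
Of these, 2 lack any improper symmetry element and so occur as enantiomeric pairs, giving 4 + 2 = 6 stereoisomers in total.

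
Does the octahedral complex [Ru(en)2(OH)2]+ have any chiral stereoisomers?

An octahedron has six vertices in three trans pairs; every non-trans pair is cis.
Each en is bidentate and must span two cis positions.
Systematic placement gives 2 geometric isomers: OH trans; OH cis (chiral).
One of these lacks any improper symmetry element and so occurs as an enantiomeric pair, giving 2 + 1 = 3 stereoisomers in total.

yes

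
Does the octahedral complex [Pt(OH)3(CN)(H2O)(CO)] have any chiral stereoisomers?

In an octahedral complex each vertex has one trans partner and four cis neighbours.
There are 4 geometric isomers: OH mer (3 arrangements); OH fac (chiral).
One of these lacks any improper symmetry element and so occurs as an enantiomeric pair, giving 4 + 1 = 5 stereoisomers in total.

yes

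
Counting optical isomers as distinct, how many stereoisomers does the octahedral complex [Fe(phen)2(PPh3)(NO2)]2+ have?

3

An octahedron has six vertices in three trans pairs; every non-trans pair is cis.
Each phen is bidentate and must span two cis positions.
The distinct arrangements are (2 in all): PPh3 and NO2 mutually trans; PPh3 and NO2 mutually cis (chiral).
One of these lacks any improper symmetry element and so occurs as an enantiomeric pair, giving 2 + 1 = 3 stereoisomers in total.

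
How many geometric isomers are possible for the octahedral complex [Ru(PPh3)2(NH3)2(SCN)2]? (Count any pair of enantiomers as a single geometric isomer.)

5

The six octahedral sites form three mutually perpendicular trans pairs.
Working through the distinct placements yields 5 geometric isomers: PPh3 trans, NH3 trans, SCN trans; PPh3 cis, NH3 trans, SCN cis; PPh3 cis, NH3 cis, SCN trans; PPh3 cis, NH3 cis, SCN cis (chiral); PPh3 trans, NH3 cis, SCN cis.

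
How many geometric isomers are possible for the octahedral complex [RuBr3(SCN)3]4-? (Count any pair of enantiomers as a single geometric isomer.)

Working through the distinct placements yields 2 geometric isomers: Br mer; Br fac.

2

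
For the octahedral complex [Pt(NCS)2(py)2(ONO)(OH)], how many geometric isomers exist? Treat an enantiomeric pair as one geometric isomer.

6

Systematic placement gives 6 geometric isomers: NCS trans, py trans; NCS trans, py cis; NCS cis, py trans; NCS cis, py cis (3 arrangements, 2 chiral).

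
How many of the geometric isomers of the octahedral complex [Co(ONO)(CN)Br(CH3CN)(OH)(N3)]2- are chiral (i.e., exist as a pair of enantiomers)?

15

An octahedron has six vertices in three trans pairs; every non-trans pair is cis.
Systematic enumeration (placing each ligand type in turn and discarding arrangements equivalent by rotation or reflection) gives 15 geometric isomers.
Of these, 15 lack any improper symmetry element and so occur as enantiomeric pairs, giving 15 + 15 = 30 stereoisomers in total.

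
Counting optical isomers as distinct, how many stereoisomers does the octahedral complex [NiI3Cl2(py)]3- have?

3

In an octahedral complex each vertex has one trans partner and four cis neighbours.
The distinct arrangements are (3 in all): I mer, Cl trans; I fac, Cl cis; I mer, Cl cis.
Each arrangement has an internal mirror plane or centre of symmetry, so none is chiral.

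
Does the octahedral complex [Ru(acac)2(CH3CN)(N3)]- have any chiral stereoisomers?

yes

Each acac is bidentate and must span two cis positions.
The distinct arrangements are (2 in all): CH3CN and N3 mutually trans; CH3CN and N3 mutually cis (chiral).
One of these lacks any improper symmetry element and so occurs as an enantiomeric pair, giving 2 + 1 = 3 stereoisomers in total.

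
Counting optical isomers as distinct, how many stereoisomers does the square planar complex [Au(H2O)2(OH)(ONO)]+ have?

2

A square has two trans pairs of vertices; adjacent vertices are cis.
Working through the distinct placements yields 2 geometric isomers: H2O cis; H2O trans.
Each arrangement has an internal mirror plane or centre of symmetry, so none is chiral.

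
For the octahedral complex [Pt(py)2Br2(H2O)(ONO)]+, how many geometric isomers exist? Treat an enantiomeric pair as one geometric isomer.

In an octahedral complex each vertex has one trans partner and four cis neighbours.
The distinct arrangements are (6 in all): py trans, Br trans; py cis, Br trans; py trans, Br cis; py cis, Br cis (3 arrangements, 2 chiral).

6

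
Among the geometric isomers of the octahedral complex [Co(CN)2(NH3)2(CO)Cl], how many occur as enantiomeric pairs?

In an octahedral complex each vertex has one trans partner and four cis neighbours.
The distinct arrangements are (6 in all): CN trans, NH3 trans; CN trans, NH3 cis; CN cis, NH3 trans; CN cis, NH3 cis (3 arrangements, 2 chiral).
Of these, 2 lack any improper symmetry element and so occur as enantiomeric pairs, giving 6 + 2 = 8 stereoisomers in total.

2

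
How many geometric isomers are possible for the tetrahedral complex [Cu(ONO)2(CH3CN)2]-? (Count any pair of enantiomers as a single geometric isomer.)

Only one geometric arrangement is possible.

1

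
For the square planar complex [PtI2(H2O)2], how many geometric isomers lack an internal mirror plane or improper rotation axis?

0

Working through the distinct placements yields 2 geometric isomers: I cis; I trans.
Each arrangement has an internal mirror plane or centre of symmetry, so none is chiral.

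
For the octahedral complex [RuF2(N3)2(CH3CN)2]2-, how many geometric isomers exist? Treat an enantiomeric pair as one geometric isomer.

5

In an octahedral complex each vertex has one trans partner and four cis neighbours.
The distinct arrangements are (5 in all): F trans, N3 trans, CH3CN trans; F cis, N3 cis, CH3CN trans; F cis, N3 trans, CH3CN cis; F cis, N3 cis, CH3CN cis (chiral); F trans, N3 cis, CH3CN cis.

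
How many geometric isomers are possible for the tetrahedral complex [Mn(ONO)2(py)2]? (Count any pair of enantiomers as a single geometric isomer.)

In a tetrahedral complex all four positions are equivalent and every pair of ligands is adjacent — there is no cis/trans distinction.
Only one geometric arrangement is possible.

1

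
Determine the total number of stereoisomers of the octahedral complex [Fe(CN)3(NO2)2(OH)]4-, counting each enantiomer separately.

An octahedron has six vertices in three trans pairs; every non-trans pair is cis.
There are 3 geometric isomers: CN mer, NO2 cis; CN mer, NO2 trans; CN fac, NO2 cis.
Each arrangement has an internal mirror plane or centre of symmetry, so none is chiral.

3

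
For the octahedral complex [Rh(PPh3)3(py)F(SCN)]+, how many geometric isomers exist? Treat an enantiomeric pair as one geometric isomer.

4

The distinct arrangements are (4 in all): PPh3 mer (3 arrangements); PPh3 fac (chiral).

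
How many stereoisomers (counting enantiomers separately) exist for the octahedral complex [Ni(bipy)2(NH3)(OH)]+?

3

An octahedron has six vertices in three trans pairs; every non-trans pair is cis.
Each bipy is bidentate and must span two cis positions.
Systematic placement gives 2 geometric isomers: NH3 and OH mutually trans; NH3 and OH mutually cis (chiral).
One of these lacks any improper symmetry element and so occurs as an enantiomeric pair, giving 2 + 1 = 3 stereoisomers in total.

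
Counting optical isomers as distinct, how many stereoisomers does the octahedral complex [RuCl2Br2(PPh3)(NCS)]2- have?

There are 6 geometric isomers: Cl trans, Br trans; Cl cis, Br trans; Cl cis, Br cis (3 arrangements, 2 chiral); Cl trans, Br cis.
Of these, 2 lack any improper symmetry element and so occur as enantiomeric pairs, giving 6 + 2 = 8 stereoisomers in total.

8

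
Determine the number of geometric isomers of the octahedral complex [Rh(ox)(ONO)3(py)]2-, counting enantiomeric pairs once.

The six octahedral sites form three mutually perpendicular trans pairs.
Each ox is bidentate and must span two cis positions.
Working through the distinct placements yields 2 geometric isomers: ONO mer; ONO fac.

2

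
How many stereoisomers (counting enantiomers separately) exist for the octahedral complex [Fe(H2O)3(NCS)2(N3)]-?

3

In an octahedral complex each vertex has one trans partner and four cis neighbours.
The distinct arrangements are (3 in all): H2O mer, NCS trans; H2O mer, NCS cis; H2O fac, NCS cis.
Each arrangement has an internal mirror plane or centre of symmetry, so none is chiral.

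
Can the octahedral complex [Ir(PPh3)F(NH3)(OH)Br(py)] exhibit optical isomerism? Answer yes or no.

yes

In an octahedral complex each vertex has one trans partner and four cis neighbours.
Placing the ligands in turn and identifying arrangements related by rotation or reflection leaves 15 distinct geometric isomers.
Of these, 15 lack any improper symmetry element and so occur as enantiomeric pairs, giving 15 + 15 = 30 stereoisomers in total.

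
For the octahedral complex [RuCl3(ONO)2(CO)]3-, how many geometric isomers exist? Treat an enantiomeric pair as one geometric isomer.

The six octahedral sites form three mutually perpendicular trans pairs.
There are 3 geometric isomers: Cl mer, ONO trans; Cl fac, ONO cis; Cl mer, ONO cis.

3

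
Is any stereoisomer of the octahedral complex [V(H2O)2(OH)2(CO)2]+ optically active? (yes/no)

An octahedron has six vertices in three trans pairs; every non-trans pair is cis.
Working through the distinct placements yields 5 geometric isomers: H2O trans, OH trans, CO trans; H2O cis, OH cis, CO trans; H2O cis, OH trans, CO cis; H2O cis, OH cis, CO cis (chiral); H2O trans, OH cis, CO cis.
One of these lacks any improper symmetry element and so occurs as an enantiomeric pair, giving 5 + 1 = 6 stereoisomers in total.

yes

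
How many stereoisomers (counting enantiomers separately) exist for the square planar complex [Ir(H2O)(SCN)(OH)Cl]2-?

3

A square has two trans pairs of vertices; adjacent vertices are cis.
There are 3 geometric isomers: (Cl/OH trans, H2O/SCN trans); (Cl/SCN trans, H2O/OH trans); (Cl/H2O trans, OH/SCN trans).
Each arrangement has an internal mirror plane or centre of symmetry, so none is chiral.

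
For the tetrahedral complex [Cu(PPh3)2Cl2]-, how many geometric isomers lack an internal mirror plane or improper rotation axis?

All four vertices of a tetrahedron are equivalent and mutually adjacent, so cis/trans isomerism cannot arise.
Only one geometric arrangement is possible.

0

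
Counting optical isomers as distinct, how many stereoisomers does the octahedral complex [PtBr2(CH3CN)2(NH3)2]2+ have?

An octahedron has six vertices in three trans pairs; every non-trans pair is cis.
Systematic placement gives 5 geometric isomers: Br trans, CH3CN trans, NH3 trans; Br trans, CH3CN cis, NH3 cis; Br cis, CH3CN cis, NH3 trans; Br cis, CH3CN cis, NH3 cis (chiral); Br cis, CH3CN trans, NH3 cis.
One of these lacks any improper symmetry element and so occurs as an enantiomeric pair, giving 5 + 1 = 6 stereoisomers in total.

6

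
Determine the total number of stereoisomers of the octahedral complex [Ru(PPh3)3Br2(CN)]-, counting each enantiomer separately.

In an octahedral complex each vertex has one trans partner and four cis neighbours.
The distinct arrangements are (3 in all): PPh3 mer, Br trans; PPh3 mer, Br cis; PPh3 fac, Br cis.
Each arrangement has an internal mirror plane or centre of symmetry, so none is chiral.

3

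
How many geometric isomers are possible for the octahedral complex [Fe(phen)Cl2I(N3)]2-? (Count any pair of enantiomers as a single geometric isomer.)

4

The six octahedral sites form three mutually perpendicular trans pairs.
Each phen is bidentate and must span two cis positions.
There are 4 geometric isomers: Cl trans; Cl cis (3 arrangements, 2 chiral).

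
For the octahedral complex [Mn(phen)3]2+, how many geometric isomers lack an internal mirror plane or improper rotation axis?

Each phen is bidentate and must span two cis positions.
Only one geometric arrangement is possible; it has no improper symmetry element, so it exists as a pair of enantiomers (2 stereoisomers).

1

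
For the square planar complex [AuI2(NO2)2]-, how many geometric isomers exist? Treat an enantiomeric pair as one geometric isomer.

2

A square has two trans pairs of vertices; adjacent vertices are cis.
The distinct arrangements are (2 in all): I cis; I trans.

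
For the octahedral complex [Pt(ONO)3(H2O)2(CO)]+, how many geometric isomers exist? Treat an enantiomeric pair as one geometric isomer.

Systematic placement gives 3 geometric isomers: ONO mer, H2O cis; ONO mer, H2O trans; ONO fac, H2O cis.

3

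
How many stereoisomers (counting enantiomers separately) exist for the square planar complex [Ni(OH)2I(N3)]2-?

A square has two trans pairs of vertices; adjacent vertices are cis.
There are 2 geometric isomers: OH cis; OH trans.
Each arrangement has an internal mirror plane or centre of symmetry, so none is chiral.

2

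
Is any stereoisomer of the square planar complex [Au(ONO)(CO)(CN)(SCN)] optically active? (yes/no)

In a square planar complex each vertex has one trans partner and two cis neighbours.
The distinct arrangements are (3 in all): (CN/ONO trans, CO/SCN trans); (CN/SCN trans, CO/ONO trans); (CN/CO trans, ONO/SCN trans).
Each arrangement has an internal mirror plane or centre of symmetry, so none is chiral.

no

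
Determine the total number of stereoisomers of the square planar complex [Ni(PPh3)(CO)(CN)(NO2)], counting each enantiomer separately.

A square has two trans pairs of vertices; adjacent vertices are cis.
Working through the distinct placements yields 3 geometric isomers: (CN/NO2 trans, CO/PPh3 trans); (CN/PPh3 trans, CO/NO2 trans); (CN/CO trans, NO2/PPh3 trans).
Each arrangement has an internal mirror plane or centre of symmetry, so none is chiral.

3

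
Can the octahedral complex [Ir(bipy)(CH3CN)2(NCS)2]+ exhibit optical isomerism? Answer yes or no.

yes

The six octahedral sites form three mutually perpendicular trans pairs.
Each bipy is bidentate and must span two cis positions.
The distinct arrangements are (3 in all): CH3CN trans, NCS cis; CH3CN cis, NCS cis (chiral); CH3CN cis, NCS trans.
One of these lacks any improper symmetry element and so occurs as an enantiomeric pair, giving 3 + 1 = 4 stereoisomers in total.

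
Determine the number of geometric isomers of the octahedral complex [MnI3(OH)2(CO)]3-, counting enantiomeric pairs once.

The six octahedral sites form three mutually perpendicular trans pairs.
Working through the distinct placements yields 3 geometric isomers: I mer, OH trans; I fac, OH cis; I mer, OH cis.

3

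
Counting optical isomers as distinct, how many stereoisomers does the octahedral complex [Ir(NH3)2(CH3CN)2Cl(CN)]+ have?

In an octahedral complex each vertex has one trans partner and four cis neighbours.
Working through the distinct placements yields 6 geometric isomers: NH3 trans, CH3CN trans; NH3 cis, CH3CN trans; NH3 trans, CH3CN cis; NH3 cis, CH3CN cis (3 arrangements, 2 chiral).
Of these, 2 lack any improper symmetry element and so occur as enantiomeric pairs, giving 6 + 2 = 8 stereoisomers in total.

8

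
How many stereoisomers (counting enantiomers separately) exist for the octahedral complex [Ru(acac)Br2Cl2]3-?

In an octahedral complex each vertex has one trans partner and four cis neighbours.
Each acac is bidentate and must span two cis positions.
Systematic placement gives 3 geometric isomers: Br trans, Cl cis; Br cis, Cl cis (chiral); Br cis, Cl trans.
One of these lacks any improper symmetry element and so occurs as an enantiomeric pair, giving 3 + 1 = 4 stereoisomers in total.

4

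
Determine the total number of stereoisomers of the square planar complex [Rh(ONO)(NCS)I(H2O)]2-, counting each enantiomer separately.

A square has two trans pairs of vertices; adjacent vertices are cis.
There are 3 geometric isomers: (H2O/NCS trans, I/ONO trans); (H2O/ONO trans, I/NCS trans); (H2O/I trans, NCS/ONO trans).
Each arrangement has an internal mirror plane or centre of symmetry, so none is chiral.

3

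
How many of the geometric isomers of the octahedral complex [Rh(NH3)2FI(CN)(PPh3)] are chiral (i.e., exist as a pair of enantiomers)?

6

An octahedron has six vertices in three trans pairs; every non-trans pair is cis.
Systematic enumeration (placing each ligand type in turn and discarding arrangements equivalent by rotation or reflection) gives 9 geometric isomers.
Of these, 6 lack any improper symmetry element and so occur as enantiomeric pairs, giving 9 + 6 = 15 stereoisomers in total.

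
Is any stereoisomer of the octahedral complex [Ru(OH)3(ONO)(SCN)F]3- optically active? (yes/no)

yes

In an octahedral complex each vertex has one trans partner and four cis neighbours.
Working through the distinct placements yields 4 geometric isomers: OH mer (3 arrangements); OH fac (chiral).
One of these lacks any improper symmetry element and so occurs as an enantiomeric pair, giving 4 + 1 = 5 stereoisomers in total.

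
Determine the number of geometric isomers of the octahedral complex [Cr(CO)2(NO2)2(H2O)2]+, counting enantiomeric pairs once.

The six octahedral sites form three mutually perpendicular trans pairs.
The distinct arrangements are (5 in all): CO trans, NO2 trans, H2O trans; CO trans, NO2 cis, H2O cis; CO cis, NO2 trans, H2O cis; CO cis, NO2 cis, H2O cis (chiral); CO cis, NO2 cis, H2O trans.

5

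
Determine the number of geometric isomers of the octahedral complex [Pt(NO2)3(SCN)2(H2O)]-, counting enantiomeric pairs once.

An octahedron has six vertices in three trans pairs; every non-trans pair is cis.
Systematic placement gives 3 geometric isomers: NO2 mer, SCN trans; NO2 fac, SCN cis; NO2 mer, SCN cis.

3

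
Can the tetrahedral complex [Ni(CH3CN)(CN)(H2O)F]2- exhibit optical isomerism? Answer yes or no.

All four vertices of a tetrahedron are equivalent and mutually adjacent, so cis/trans isomerism cannot arise.
Only one geometric arrangement is possible; it has no improper symmetry element, so it exists as a pair of enantiomers (2 stereoisomers).

yes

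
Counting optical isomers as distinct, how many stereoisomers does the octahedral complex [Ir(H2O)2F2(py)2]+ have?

6

There are 5 geometric isomers: H2O trans, F trans, py trans; H2O cis, F trans, py cis; H2O cis, F cis, py trans; H2O cis, F cis, py cis (chiral); H2O trans, F cis, py cis.
One of these lacks any improper symmetry element and so occurs as an enantiomeric pair, giving 5 + 1 = 6 stereoisomers in total.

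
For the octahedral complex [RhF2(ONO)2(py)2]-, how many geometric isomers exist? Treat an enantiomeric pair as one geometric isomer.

5

An octahedron has six vertices in three trans pairs; every non-trans pair is cis.
The distinct arrangements are (5 in all): F trans, ONO trans, py trans; F trans, ONO cis, py cis; F cis, ONO cis, py trans; F cis, ONO cis, py cis (chiral); F cis, ONO trans, py cis.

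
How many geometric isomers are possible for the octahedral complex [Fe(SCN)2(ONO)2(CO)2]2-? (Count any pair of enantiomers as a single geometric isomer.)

Systematic placement gives 5 geometric isomers: SCN trans, ONO trans, CO trans; SCN cis, ONO cis, CO trans; SCN trans, ONO cis, CO cis; SCN cis, ONO cis, CO cis (chiral); SCN cis, ONO trans, CO cis.

5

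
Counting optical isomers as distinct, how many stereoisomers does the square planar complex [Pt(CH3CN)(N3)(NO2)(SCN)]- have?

A square has two trans pairs of vertices; adjacent vertices are cis.
Systematic placement gives 3 geometric isomers: (CH3CN/NO2 trans, N3/SCN trans); (CH3CN/SCN trans, N3/NO2 trans); (CH3CN/N3 trans, NO2/SCN trans).
Each arrangement has an internal mirror plane or centre of symmetry, so none is chiral.

3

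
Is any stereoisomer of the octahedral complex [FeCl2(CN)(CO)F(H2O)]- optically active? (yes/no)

Systematic enumeration (placing each ligand type in turn and discarding arrangements equivalent by rotation or reflection) gives 9 geometric isomers.
Of these, 6 lack any improper symmetry element and so occur as enantiomeric pairs, giving 9 + 6 = 15 stereoisomers in total.

yes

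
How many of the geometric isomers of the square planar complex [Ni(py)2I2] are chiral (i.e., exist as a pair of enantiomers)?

A square has two trans pairs of vertices; adjacent vertices are cis.
The distinct arrangements are (2 in all): py cis; py trans.
Each arrangement has an internal mirror plane or centre of symmetry, so none is chiral.

0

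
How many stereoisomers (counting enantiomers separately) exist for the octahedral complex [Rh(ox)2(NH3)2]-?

The six octahedral sites form three mutually perpendicular trans pairs.
Each ox is bidentate and must span two cis positions.
The distinct arrangements are (2 in all): NH3 trans; NH3 cis (chiral).
One of these lacks any improper symmetry element and so occurs as an enantiomeric pair, giving 2 + 1 = 3 stereoisomers in total.

3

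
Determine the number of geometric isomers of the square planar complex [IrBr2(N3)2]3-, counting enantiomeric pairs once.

2

A square has two trans pairs of vertices; adjacent vertices are cis.
There are 2 geometric isomers: Br cis; Br trans.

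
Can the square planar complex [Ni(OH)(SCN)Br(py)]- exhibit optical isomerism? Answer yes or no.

no

A square has two trans pairs of vertices; adjacent vertices are cis.
There are 3 geometric isomers: (Br/SCN trans, OH/py trans); (Br/py trans, OH/SCN trans); (Br/OH trans, SCN/py trans).
Each arrangement has an internal mirror plane or centre of symmetry, so none is chiral.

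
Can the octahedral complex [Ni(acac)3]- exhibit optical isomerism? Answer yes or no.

In an octahedral complex each vertex has one trans partner and four cis neighbours.
Each acac is bidentate and must span two cis positions.
Only one geometric arrangement is possible; it has no improper symmetry element, so it exists as a pair of enantiomers (2 stereoisomers).

yes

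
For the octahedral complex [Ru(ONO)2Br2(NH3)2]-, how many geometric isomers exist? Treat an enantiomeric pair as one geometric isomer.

The six octahedral sites form three mutually perpendicular trans pairs.
Systematic placement gives 5 geometric isomers: ONO trans, Br trans, NH3 trans; ONO cis, Br trans, NH3 cis; ONO trans, Br cis, NH3 cis; ONO cis, Br cis, NH3 cis (chiral); ONO cis, Br cis, NH3 trans.

5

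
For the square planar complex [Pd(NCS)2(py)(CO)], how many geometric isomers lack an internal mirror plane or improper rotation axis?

A square has two trans pairs of vertices; adjacent vertices are cis.
Systematic placement gives 2 geometric isomers: NCS cis; NCS trans.
Each arrangement has an internal mirror plane or centre of symmetry, so none is chiral.

0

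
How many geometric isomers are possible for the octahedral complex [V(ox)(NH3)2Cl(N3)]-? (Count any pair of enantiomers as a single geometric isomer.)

In an octahedral complex each vertex has one trans partner and four cis neighbours.
Each ox is bidentate and must span two cis positions.
There are 4 geometric isomers: NH3 cis (3 arrangements, 2 chiral); NH3 trans.

4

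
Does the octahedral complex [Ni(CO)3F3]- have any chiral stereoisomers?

The six octahedral sites form three mutually perpendicular trans pairs.
The distinct arrangements are (2 in all): CO mer; CO fac.
Each arrangement has an internal mirror plane or centre of symmetry, so none is chiral.

no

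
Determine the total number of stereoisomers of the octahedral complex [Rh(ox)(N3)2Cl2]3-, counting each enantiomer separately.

4

Each ox is bidentate and must span two cis positions.
There are 3 geometric isomers: N3 cis, Cl trans; N3 cis, Cl cis (chiral); N3 trans, Cl cis.
One of these lacks any improper symmetry element and so occurs as an enantiomeric pair, giving 3 + 1 = 4 stereoisomers in total.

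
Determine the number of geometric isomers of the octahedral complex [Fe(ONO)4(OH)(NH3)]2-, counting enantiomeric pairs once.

2

The six octahedral sites form three mutually perpendicular trans pairs.
Working through the distinct placements yields 2 geometric isomers: OH and NH3 mutually trans; OH and NH3 mutually cis.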